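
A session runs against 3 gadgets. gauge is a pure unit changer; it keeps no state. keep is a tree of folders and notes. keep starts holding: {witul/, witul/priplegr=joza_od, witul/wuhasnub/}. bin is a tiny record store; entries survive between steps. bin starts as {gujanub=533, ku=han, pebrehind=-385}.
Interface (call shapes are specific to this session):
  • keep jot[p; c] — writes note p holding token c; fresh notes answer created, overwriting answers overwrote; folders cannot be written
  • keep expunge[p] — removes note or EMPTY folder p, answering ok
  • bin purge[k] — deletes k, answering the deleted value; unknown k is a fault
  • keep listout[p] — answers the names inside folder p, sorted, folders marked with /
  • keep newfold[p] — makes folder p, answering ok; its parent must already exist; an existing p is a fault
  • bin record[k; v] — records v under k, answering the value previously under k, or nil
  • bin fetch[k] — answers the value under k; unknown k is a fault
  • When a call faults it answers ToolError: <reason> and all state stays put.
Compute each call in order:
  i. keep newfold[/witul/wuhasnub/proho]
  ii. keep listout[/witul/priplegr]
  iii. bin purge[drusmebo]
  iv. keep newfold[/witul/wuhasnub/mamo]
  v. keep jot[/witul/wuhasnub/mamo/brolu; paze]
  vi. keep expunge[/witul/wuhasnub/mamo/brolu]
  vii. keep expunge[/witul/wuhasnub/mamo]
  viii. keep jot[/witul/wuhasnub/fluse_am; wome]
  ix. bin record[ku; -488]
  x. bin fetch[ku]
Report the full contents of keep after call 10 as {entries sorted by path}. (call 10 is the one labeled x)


Answer: {witul/, witul/priplegr=joza_od, witul/wuhasnub/, witul/wuhasnub/fluse_am=wome, witul/wuhasnub/proho/}

Derivation:
% keep newfold p=/witul/wuhasnub/proho
:: ok
% keep listout p=/witul/priplegr
:: ToolError: not a directory
% bin purge k=drusmebo
:: ToolError: no such key drusmebo
% keep newfold p=/witul/wuhasnub/mamo
:: ok
% keep jot p=/witul/wuhasnub/mamo/brolu c=paze
:: created
% keep expunge p=/witul/wuhasnub/mamo/brolu
:: ok
% keep expunge p=/witul/wuhasnub/mamo
:: ok
% keep jot p=/witul/wuhasnub/fluse_am c=wome
:: created
% bin record k=ku v=-488
:: han
% bin fetch k=ku
:: -488


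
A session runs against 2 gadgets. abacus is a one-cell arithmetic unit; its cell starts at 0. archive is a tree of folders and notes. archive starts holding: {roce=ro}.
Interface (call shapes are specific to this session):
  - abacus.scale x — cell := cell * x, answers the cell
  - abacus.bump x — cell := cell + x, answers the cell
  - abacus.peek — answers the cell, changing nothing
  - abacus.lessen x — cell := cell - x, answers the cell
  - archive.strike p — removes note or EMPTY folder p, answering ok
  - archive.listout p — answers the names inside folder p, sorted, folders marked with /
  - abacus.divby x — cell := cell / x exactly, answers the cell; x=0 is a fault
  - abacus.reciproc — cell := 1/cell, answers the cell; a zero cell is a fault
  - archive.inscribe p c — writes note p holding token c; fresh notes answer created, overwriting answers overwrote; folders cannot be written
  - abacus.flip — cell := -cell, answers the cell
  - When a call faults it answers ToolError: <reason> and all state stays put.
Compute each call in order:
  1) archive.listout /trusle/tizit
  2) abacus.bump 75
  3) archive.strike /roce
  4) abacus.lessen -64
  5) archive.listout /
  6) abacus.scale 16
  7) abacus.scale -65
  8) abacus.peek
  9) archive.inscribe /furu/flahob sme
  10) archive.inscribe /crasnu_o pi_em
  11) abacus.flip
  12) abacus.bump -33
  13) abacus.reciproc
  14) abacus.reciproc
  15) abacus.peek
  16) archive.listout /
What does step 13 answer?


Answer: 1/144527

Derivation:
I call listout passing /trusle/tizit, — result: ToolError: not found.
Invoking bump passing 75, → 75.
I use strike passing /roce, and see ok.
Calling lessen passing -64, yielding 139.
I call listout passing /, yielding [].
I invoke scale passing 16: 2224.
Now I run scale passing -65, — result: -144560.
Calling peek(): -144560.
Calling inscribe passing /furu/flahob, sme, and see ToolError: no parent.
I use inscribe passing /crasnu_o, pi_em: created.
Calling flip(), → 144560.
I call bump passing -33, yielding 144527.
Now I run reciproc(), and get 1/144527.
Calling reciproc, and see 144527.
I call peek(), which returns 144527.
Using listout passing /, and get [crasnu_o].


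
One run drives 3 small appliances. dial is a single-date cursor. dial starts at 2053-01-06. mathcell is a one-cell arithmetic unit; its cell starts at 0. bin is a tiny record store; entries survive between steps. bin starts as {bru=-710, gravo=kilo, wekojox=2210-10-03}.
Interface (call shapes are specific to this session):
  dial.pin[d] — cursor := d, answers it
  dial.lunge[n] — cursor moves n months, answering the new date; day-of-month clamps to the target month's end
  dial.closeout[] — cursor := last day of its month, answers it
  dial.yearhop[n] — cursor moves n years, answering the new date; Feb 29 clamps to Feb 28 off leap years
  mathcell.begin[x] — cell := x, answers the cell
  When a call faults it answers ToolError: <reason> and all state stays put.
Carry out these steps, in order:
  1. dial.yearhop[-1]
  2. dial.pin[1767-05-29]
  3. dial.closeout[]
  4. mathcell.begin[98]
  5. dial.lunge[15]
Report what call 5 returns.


Answer: 1768-08-31

Derivation:
Act: dial.yearhop[-1]
Obs: 2052-01-06
Act: dial.pin[1767-05-29]
Obs: 1767-05-29
Act: dial.closeout[]
Obs: 1767-05-31
Act: mathcell.begin[98]
Obs: 98
Act: dial.lunge[15]
Obs: 1768-08-31


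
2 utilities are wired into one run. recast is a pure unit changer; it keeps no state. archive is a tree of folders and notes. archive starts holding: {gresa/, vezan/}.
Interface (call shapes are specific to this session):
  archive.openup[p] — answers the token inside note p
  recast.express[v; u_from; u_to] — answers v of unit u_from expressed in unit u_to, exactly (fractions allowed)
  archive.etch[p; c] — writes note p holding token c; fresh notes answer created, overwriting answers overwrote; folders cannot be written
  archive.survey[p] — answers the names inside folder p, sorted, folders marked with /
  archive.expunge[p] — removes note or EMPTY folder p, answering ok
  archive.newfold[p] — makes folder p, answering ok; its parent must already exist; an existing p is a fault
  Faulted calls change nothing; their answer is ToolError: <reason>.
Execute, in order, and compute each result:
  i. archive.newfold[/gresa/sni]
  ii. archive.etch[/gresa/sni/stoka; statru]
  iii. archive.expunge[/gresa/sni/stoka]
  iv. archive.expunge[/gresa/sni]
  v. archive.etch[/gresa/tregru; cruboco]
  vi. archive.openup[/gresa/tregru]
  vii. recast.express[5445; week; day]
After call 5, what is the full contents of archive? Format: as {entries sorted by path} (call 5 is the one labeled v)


Answer: {gresa/, gresa/tregru=cruboco, vezan/}

Derivation:
// archive.newfold(/gresa/sni) : ok
// archive.etch(/gresa/sni/stoka, statru) : created
// archive.expunge(/gresa/sni/stoka) : ok
// archive.expunge(/gresa/sni) : ok
// archive.etch(/gresa/tregru, cruboco) : created
// archive.openup(/gresa/tregru) : cruboco
// recast.express(5445, week, day) : 38115


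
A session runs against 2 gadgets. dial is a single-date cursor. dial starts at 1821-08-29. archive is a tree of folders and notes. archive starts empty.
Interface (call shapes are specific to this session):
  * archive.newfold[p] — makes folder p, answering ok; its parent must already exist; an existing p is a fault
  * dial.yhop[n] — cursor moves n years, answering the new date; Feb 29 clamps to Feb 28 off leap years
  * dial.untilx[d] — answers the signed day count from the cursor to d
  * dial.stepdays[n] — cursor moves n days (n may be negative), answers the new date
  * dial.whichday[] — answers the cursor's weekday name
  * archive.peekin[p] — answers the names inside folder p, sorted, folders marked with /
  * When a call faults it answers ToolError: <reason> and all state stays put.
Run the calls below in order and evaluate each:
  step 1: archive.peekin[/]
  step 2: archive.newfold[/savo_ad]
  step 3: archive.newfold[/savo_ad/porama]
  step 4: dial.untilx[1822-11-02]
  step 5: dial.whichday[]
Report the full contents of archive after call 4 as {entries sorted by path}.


Answer: {savo_ad/, savo_ad/porama/}

Derivation:
// archive.peekin(p='/') ~> []
// archive.newfold(p='/savo_ad') ~> ok
// archive.newfold(p='/savo_ad/porama') ~> ok
// dial.untilx(d='1822-11-02') ~> 430
// dial.whichday() ~> Wednesday


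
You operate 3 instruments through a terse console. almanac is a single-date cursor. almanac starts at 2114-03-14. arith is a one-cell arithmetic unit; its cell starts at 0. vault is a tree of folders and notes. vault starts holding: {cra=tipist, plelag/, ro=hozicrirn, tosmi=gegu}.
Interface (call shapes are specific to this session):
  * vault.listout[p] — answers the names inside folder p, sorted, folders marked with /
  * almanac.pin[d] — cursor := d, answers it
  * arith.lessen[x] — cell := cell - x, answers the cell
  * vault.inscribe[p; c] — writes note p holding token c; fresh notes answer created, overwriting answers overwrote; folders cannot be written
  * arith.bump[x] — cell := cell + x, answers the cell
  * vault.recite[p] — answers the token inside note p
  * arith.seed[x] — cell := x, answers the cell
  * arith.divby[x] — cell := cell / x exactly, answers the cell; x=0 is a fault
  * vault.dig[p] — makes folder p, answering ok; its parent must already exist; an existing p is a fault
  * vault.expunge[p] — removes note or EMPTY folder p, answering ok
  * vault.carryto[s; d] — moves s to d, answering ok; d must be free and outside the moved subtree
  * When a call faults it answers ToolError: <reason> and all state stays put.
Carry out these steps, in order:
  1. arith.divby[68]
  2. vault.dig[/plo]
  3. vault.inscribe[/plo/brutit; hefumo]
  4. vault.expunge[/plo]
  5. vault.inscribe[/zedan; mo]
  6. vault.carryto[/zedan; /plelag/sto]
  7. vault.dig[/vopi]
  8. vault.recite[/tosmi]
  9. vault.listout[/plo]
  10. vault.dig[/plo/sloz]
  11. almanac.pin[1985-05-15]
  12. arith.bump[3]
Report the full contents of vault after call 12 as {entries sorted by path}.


Answer: {cra=tipist, plelag/, plelag/sto=mo, plo/, plo/brutit=hefumo, plo/sloz/, ro=hozicrirn, tosmi=gegu, vopi/}

Derivation:
>>> arith.divby x='68'
[out] 0
>>> vault.dig p='/plo'
[out] ok
>>> vault.inscribe p='/plo/brutit' c='hefumo'
[out] created
>>> vault.expunge p='/plo'
[out] ToolError: not empty
>>> vault.inscribe p='/zedan' c='mo'
[out] created
>>> vault.carryto s='/zedan' d='/plelag/sto'
[out] ok
>>> vault.dig p='/vopi'
[out] ok
>>> vault.recite p='/tosmi'
[out] gegu
>>> vault.listout p='/plo'
[out] [brutit]
>>> vault.dig p='/plo/sloz'
[out] ok
>>> almanac.pin d='1985-05-15'
[out] 1985-05-15
>>> arith.bump x='3'
[out] 3


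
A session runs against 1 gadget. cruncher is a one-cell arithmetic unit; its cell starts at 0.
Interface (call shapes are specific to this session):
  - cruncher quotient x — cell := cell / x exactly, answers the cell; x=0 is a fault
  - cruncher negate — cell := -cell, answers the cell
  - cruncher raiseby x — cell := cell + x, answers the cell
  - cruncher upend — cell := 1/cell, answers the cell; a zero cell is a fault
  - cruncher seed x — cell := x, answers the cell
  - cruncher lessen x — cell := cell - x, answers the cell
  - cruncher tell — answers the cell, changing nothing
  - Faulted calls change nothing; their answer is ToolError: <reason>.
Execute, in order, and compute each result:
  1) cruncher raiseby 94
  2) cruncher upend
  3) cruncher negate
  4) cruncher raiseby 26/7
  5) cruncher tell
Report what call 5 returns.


Answer: 2437/658

Derivation:
// 1. cruncher raiseby(x=94) : 94
// 2. cruncher upend() : 1/94
// 3. cruncher negate() : -1/94
// 4. cruncher raiseby(x=26/7) : 2437/658
// 5. cruncher tell() : 2437/658


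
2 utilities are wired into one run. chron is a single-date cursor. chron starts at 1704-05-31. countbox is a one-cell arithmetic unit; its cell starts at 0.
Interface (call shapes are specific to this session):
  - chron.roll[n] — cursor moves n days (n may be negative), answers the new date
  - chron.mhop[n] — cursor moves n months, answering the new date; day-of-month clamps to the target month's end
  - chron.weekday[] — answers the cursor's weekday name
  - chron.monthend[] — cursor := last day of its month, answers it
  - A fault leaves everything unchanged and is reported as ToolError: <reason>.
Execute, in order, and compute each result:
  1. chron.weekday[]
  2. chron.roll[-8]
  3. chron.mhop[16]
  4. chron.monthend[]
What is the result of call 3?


> chron.weekday
:: Saturday
> chron.roll n=-8
:: 1704-05-23
> chron.mhop n=16
:: 1705-09-23
> chron.monthend
:: 1705-09-30

Answer: 1705-09-23


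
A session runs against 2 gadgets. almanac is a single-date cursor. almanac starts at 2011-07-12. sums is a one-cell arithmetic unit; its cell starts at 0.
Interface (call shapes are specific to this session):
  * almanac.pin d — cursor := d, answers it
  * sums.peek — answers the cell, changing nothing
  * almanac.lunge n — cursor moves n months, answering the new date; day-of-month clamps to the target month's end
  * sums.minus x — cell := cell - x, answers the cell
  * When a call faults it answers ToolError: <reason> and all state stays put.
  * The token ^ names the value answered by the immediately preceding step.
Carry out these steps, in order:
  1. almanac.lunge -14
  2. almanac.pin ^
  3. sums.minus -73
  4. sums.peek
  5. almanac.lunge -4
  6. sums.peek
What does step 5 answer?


Answer: 2010-01-12

Derivation:
$ lunge n=-14
[out] 2010-05-12
$ pin d=^
[out] 2010-05-12
$ minus x=-73
[out] 73
$ peek
[out] 73
$ lunge n=-4
[out] 2010-01-12
$ peek
[out] 73


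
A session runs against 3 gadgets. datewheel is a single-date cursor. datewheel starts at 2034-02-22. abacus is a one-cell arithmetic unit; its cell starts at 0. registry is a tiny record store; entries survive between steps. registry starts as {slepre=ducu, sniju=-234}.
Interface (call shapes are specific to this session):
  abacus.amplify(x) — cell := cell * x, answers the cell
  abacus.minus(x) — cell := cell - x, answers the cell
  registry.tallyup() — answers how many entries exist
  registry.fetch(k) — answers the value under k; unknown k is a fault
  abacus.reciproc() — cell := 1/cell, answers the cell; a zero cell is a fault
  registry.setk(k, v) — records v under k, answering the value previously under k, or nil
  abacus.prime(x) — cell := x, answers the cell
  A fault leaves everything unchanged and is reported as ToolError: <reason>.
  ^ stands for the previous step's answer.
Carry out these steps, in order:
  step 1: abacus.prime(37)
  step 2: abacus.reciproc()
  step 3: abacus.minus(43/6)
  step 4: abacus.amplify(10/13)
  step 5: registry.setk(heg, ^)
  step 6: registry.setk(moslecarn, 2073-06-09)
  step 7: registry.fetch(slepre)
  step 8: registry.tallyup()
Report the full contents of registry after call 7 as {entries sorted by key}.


Act: abacus.prime[x: 37]
Obs: 37
Act: abacus.reciproc[]
Obs: 1/37
Act: abacus.minus[x: 43/6]
Obs: -1585/222
Act: abacus.amplify[x: 10/13]
Obs: -7925/1443
Act: registry.setk[k: heg; v: ^]
Obs: nil
Act: registry.setk[k: moslecarn; v: 2073-06-09]
Obs: nil
Act: registry.fetch[k: slepre]
Obs: ducu
Act: registry.tallyup[]
Obs: 4

Answer: {heg=-7925/1443, moslecarn=2073-06-09, slepre=ducu, sniju=-234}


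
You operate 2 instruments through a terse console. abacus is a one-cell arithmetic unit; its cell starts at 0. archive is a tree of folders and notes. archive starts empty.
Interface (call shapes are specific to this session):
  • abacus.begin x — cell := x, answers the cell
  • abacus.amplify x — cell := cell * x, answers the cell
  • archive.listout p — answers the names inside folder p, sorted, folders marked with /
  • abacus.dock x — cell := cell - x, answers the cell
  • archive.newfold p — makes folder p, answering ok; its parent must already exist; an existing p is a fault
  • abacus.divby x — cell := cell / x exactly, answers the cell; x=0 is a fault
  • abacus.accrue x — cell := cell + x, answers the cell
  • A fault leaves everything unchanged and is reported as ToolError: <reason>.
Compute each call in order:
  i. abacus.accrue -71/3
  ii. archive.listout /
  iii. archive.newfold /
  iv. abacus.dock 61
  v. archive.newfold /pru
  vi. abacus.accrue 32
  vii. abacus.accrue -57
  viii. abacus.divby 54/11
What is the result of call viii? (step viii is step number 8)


Answer: -3619/162

Derivation:
>> abacus.accrue(x='-71/3')
<< -71/3
>> archive.listout(p='/')
<< []
>> archive.newfold(p='/')
<< ToolError: exists
>> abacus.dock(x='61')
<< -254/3
>> archive.newfold(p='/pru')
<< ok
>> abacus.accrue(x='32')
<< -158/3
>> abacus.accrue(x='-57')
<< -329/3
>> abacus.divby(x='54/11')
<< -3619/162


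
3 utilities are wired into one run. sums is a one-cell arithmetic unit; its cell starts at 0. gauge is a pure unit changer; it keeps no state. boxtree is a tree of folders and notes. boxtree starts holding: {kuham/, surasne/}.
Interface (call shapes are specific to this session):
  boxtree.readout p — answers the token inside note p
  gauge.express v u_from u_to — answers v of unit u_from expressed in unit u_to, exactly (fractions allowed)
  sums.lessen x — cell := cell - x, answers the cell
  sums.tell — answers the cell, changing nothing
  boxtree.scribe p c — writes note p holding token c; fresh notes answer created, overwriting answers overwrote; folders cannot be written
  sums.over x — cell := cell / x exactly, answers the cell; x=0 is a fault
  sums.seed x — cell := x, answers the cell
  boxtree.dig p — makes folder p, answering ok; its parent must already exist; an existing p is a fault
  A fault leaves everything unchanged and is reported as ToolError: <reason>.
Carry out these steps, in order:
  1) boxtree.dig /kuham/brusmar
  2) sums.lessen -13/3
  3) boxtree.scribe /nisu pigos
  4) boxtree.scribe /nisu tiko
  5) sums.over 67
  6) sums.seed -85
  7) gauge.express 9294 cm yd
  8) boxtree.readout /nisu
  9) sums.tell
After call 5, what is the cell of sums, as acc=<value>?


Answer: acc=13/201

Derivation:
>> boxtree.dig(p: /kuham/brusmar)
<< ok
>> sums.lessen(x: -13/3)
<< 13/3
>> boxtree.scribe(p: /nisu, c: pigos)
<< created
>> boxtree.scribe(p: /nisu, c: tiko)
<< overwrote
>> sums.over(x: 67)
<< 13/201
>> sums.seed(x: -85)
<< -85
>> gauge.express(v: 9294, u_from: cm, u_to: yd)
<< 38725/381
>> boxtree.readout(p: /nisu)
<< tiko
>> sums.tell()
<< -85


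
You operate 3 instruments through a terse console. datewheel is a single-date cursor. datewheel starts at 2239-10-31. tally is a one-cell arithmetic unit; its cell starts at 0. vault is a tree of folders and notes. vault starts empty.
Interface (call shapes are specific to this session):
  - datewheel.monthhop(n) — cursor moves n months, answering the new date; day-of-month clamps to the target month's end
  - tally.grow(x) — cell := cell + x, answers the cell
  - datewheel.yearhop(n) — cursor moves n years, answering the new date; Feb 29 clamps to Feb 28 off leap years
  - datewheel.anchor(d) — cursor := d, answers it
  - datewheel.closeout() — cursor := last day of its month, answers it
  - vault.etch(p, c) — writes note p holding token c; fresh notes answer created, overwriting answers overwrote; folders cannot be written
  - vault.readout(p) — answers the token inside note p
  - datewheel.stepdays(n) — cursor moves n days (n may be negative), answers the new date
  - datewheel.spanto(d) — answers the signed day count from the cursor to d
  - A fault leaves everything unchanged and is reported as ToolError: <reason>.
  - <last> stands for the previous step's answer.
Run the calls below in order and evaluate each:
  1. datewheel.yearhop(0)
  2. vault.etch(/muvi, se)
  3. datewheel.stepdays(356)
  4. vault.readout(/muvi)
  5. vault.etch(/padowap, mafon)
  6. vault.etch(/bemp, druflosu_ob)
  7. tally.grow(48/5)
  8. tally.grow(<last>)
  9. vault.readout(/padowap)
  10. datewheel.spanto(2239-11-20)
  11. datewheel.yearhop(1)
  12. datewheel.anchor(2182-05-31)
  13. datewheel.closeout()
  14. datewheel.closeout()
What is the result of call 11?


>>> datewheel.yearhop n=0
[out] 2239-10-31
>>> vault.etch p=/muvi c=se
[out] created
>>> datewheel.stepdays n=356
[out] 2240-10-21
>>> vault.readout p=/muvi
[out] se
>>> vault.etch p=/padowap c=mafon
[out] created
>>> vault.etch p=/bemp c=druflosu_ob
[out] created
>>> tally.grow x=48/5
[out] 48/5
>>> tally.grow x=<last>
[out] 96/5
>>> vault.readout p=/padowap
[out] mafon
>>> datewheel.spanto d=2239-11-20
[out] -336
>>> datewheel.yearhop n=1
[out] 2241-10-21
>>> datewheel.anchor d=2182-05-31
[out] 2182-05-31
>>> datewheel.closeout
[out] 2182-05-31
>>> datewheel.closeout
[out] 2182-05-31

Answer: 2241-10-21


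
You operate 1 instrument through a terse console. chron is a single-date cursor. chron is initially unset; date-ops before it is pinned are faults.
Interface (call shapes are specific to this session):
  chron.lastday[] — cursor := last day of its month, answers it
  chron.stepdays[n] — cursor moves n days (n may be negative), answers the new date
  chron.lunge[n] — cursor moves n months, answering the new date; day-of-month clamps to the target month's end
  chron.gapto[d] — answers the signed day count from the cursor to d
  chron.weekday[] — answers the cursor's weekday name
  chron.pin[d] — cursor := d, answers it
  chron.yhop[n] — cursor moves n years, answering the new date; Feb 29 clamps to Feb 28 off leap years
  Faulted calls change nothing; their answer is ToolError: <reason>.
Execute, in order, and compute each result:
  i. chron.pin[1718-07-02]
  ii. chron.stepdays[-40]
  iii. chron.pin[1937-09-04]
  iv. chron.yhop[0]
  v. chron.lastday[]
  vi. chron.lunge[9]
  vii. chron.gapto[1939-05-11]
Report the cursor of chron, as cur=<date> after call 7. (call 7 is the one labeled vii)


Step: chron.pin[d=1718-07-02]
Result: 1718-07-02
Step: chron.stepdays[n=-40]
Result: 1718-05-23
Step: chron.pin[d=1937-09-04]
Result: 1937-09-04
Step: chron.yhop[n=0]
Result: 1937-09-04
Step: chron.lastday[]
Result: 1937-09-30
Step: chron.lunge[n=9]
Result: 1938-06-30
Step: chron.gapto[d=1939-05-11]
Result: 315

Answer: cur=1938-06-30


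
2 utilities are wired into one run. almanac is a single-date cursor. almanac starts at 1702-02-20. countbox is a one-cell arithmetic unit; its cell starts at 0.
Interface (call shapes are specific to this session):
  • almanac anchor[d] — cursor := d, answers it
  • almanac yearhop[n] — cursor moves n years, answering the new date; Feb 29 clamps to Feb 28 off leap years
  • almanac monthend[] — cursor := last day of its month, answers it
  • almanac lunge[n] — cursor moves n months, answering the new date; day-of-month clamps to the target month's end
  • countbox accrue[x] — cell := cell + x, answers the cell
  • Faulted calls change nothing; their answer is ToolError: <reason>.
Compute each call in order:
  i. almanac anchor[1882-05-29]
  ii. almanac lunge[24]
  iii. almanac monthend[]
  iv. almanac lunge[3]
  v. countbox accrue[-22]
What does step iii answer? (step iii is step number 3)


Answer: 1884-05-31

Derivation:
I invoke almanac anchor on d=1882-05-29, and see 1882-05-29.
I invoke almanac lunge on n=24, — result: 1884-05-29.
I call almanac monthend, and observe 1884-05-31.
I run almanac lunge on n=3: 1884-08-31.
Now I run countbox accrue on x=-22, → -22.


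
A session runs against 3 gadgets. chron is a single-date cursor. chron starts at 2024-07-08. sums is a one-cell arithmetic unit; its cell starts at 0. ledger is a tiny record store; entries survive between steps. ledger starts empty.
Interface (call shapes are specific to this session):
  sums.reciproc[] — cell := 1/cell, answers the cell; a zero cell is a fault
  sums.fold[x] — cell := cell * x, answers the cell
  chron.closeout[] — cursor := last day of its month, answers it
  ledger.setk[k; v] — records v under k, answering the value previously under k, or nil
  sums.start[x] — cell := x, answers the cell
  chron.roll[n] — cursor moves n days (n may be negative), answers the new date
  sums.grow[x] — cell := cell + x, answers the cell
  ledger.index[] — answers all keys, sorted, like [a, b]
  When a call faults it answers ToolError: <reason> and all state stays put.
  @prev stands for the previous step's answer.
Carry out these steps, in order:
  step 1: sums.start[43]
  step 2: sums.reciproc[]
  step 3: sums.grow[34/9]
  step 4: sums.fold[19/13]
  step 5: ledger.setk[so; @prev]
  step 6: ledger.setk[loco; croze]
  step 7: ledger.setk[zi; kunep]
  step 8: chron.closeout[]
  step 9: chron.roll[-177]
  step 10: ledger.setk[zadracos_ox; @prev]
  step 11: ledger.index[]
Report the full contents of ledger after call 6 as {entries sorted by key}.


Answer: {loco=croze, so=27949/5031}

Derivation:
·→ sums.start(x→43)
·← 43
·→ sums.reciproc()
·← 1/43
·→ sums.grow(x→34/9)
·← 1471/387
·→ sums.fold(x→19/13)
·← 27949/5031
·→ ledger.setk(k→so, v→@prev)
·← nil
·→ ledger.setk(k→loco, v→croze)
·← nil
·→ ledger.setk(k→zi, v→kunep)
·← nil
·→ chron.closeout()
·← 2024-07-31
·→ chron.roll(n→-177)
·← 2024-02-05
·→ ledger.setk(k→zadracos_ox, v→@prev)
·← nil
·→ ledger.index()
·← [loco, so, zadracos_ox, zi]


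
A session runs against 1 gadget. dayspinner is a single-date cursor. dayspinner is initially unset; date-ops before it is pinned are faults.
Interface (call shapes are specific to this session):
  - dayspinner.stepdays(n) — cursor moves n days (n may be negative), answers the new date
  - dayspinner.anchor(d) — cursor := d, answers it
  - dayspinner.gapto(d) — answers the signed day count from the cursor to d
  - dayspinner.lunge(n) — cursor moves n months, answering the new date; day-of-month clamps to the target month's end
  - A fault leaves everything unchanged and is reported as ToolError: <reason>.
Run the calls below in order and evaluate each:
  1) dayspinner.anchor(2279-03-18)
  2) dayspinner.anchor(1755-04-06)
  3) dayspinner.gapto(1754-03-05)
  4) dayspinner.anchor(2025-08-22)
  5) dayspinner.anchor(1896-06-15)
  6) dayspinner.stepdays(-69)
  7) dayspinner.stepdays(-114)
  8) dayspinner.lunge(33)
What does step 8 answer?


Answer: 1898-09-15

Derivation:
-- 1. anchor(d: 2279-03-18) : 2279-03-18
-- 2. anchor(d: 1755-04-06) : 1755-04-06
-- 3. gapto(d: 1754-03-05) : -397
-- 4. anchor(d: 2025-08-22) : 2025-08-22
-- 5. anchor(d: 1896-06-15) : 1896-06-15
-- 6. stepdays(n: -69) : 1896-04-07
-- 7. stepdays(n: -114) : 1895-12-15
-- 8. lunge(n: 33) : 1898-09-15


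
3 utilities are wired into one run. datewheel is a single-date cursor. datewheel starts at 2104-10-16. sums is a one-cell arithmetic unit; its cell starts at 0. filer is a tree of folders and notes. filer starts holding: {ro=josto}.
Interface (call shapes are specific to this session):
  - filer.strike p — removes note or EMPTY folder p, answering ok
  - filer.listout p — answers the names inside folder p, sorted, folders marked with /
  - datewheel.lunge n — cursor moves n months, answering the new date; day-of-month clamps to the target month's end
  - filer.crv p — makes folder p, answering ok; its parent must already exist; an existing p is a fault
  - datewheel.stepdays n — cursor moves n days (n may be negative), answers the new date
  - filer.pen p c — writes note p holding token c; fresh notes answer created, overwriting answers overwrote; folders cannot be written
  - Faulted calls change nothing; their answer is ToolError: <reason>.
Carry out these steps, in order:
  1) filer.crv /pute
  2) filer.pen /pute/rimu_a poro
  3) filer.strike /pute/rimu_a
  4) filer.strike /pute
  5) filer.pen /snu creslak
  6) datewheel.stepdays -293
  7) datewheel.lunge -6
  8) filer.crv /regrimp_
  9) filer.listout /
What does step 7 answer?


CALL filer.crv[/pute]
RET  ok
CALL filer.pen[/pute/rimu_a; poro]
RET  created
CALL filer.strike[/pute/rimu_a]
RET  ok
CALL filer.strike[/pute]
RET  ok
CALL filer.pen[/snu; creslak]
RET  created
CALL datewheel.stepdays[-293]
RET  2103-12-28
CALL datewheel.lunge[-6]
RET  2103-06-28
CALL filer.crv[/regrimp_]
RET  ok
CALL filer.listout[/]
RET  [regrimp_/, ro, snu]

Answer: 2103-06-28


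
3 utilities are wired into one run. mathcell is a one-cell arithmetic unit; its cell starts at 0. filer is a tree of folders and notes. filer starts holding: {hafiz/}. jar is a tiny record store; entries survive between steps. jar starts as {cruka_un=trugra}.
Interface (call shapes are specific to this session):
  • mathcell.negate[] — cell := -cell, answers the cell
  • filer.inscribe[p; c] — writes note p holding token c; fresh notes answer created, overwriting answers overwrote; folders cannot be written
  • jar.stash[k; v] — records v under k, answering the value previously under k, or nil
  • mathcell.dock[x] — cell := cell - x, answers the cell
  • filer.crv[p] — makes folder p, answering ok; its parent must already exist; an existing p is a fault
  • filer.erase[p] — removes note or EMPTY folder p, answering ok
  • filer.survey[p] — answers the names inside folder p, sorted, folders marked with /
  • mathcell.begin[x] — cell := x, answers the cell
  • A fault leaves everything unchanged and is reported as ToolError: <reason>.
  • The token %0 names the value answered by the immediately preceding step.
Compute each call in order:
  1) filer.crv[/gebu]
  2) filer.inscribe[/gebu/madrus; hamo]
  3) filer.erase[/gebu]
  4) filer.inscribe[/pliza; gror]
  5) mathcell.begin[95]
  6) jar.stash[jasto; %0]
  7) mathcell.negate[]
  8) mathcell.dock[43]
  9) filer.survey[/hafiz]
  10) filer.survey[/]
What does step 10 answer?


Answer: [gebu/, hafiz/, pliza]

Derivation:
·→ filer.crv(p: /gebu)
·← ok
·→ filer.inscribe(p: /gebu/madrus, c: hamo)
·← created
·→ filer.erase(p: /gebu)
·← ToolError: not empty
·→ filer.inscribe(p: /pliza, c: gror)
·← created
·→ mathcell.begin(x: 95)
·← 95
·→ jar.stash(k: jasto, v: %0)
·← nil
·→ mathcell.negate()
·← -95
·→ mathcell.dock(x: 43)
·← -138
·→ filer.survey(p: /hafiz)
·← []
·→ filer.survey(p: /)
·← [gebu/, hafiz/, pliza]


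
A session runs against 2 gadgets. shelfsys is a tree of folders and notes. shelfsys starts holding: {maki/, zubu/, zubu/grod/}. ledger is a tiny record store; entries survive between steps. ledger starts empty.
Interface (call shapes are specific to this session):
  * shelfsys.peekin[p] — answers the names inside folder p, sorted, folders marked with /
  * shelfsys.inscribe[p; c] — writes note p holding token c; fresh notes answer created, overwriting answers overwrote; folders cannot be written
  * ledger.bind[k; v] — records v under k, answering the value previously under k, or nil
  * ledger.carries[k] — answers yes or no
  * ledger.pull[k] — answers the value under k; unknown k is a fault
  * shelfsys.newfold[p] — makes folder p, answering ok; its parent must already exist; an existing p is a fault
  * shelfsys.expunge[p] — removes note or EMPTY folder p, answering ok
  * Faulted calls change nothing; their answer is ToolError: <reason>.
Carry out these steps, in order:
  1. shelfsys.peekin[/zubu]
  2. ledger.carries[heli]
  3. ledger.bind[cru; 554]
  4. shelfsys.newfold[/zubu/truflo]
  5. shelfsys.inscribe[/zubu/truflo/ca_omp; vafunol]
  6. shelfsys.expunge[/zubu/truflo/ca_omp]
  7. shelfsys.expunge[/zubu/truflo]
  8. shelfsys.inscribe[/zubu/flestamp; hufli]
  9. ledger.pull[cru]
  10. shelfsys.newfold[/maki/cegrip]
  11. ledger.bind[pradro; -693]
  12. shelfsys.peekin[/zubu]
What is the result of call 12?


Answer: [flestamp, grod/]

Derivation:
Do: peekin[/zubu]
See: [grod/]
Do: carries[heli]
See: no
Do: bind[cru; 554]
See: nil
Do: newfold[/zubu/truflo]
See: ok
Do: inscribe[/zubu/truflo/ca_omp; vafunol]
See: created
Do: expunge[/zubu/truflo/ca_omp]
See: ok
Do: expunge[/zubu/truflo]
See: ok
Do: inscribe[/zubu/flestamp; hufli]
See: created
Do: pull[cru]
See: 554
Do: newfold[/maki/cegrip]
See: ok
Do: bind[pradro; -693]
See: nil
Do: peekin[/zubu]
See: [flestamp, grod/]


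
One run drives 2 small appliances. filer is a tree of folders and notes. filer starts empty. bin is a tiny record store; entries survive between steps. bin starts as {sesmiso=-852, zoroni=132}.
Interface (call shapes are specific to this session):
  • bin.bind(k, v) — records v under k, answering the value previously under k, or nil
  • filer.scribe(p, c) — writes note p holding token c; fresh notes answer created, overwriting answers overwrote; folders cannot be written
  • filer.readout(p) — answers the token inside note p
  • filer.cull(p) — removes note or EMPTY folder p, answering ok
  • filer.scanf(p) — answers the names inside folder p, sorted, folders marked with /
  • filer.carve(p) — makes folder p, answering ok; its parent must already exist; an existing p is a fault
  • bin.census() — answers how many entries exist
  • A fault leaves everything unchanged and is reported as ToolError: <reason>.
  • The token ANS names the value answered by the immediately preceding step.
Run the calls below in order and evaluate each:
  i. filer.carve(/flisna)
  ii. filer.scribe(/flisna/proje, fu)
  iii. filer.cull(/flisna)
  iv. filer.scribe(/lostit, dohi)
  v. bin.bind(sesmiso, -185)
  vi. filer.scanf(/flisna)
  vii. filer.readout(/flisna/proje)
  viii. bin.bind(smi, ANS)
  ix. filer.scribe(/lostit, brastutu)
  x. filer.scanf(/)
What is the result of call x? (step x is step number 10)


Answer: [flisna/, lostit]

Derivation:
Step: filer.carve[p: /flisna]
Result: ok
Step: filer.scribe[p: /flisna/proje; c: fu]
Result: created
Step: filer.cull[p: /flisna]
Result: ToolError: not empty
Step: filer.scribe[p: /lostit; c: dohi]
Result: created
Step: bin.bind[k: sesmiso; v: -185]
Result: -852
Step: filer.scanf[p: /flisna]
Result: [proje]
Step: filer.readout[p: /flisna/proje]
Result: fu
Step: bin.bind[k: smi; v: ANS]
Result: nil
Step: filer.scribe[p: /lostit; c: brastutu]
Result: overwrote
Step: filer.scanf[p: /]
Result: [flisna/, lostit]


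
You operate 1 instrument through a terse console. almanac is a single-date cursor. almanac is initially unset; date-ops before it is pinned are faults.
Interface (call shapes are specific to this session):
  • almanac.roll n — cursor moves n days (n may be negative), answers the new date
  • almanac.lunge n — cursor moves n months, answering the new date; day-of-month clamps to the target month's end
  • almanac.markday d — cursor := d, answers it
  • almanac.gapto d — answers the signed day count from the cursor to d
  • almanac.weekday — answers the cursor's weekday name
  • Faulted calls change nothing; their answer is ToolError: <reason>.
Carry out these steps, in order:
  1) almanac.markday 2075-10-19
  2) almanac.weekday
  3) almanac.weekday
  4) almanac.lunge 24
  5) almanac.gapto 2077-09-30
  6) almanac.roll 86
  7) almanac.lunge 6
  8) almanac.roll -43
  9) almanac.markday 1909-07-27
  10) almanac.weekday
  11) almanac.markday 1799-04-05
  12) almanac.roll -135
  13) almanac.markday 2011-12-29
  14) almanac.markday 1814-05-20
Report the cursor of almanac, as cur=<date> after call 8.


Answer: cur=2078-05-31

Derivation:
-- almanac.markday(d→2075-10-19) => 2075-10-19
-- almanac.weekday() => Saturday
-- almanac.weekday() => Saturday
-- almanac.lunge(n→24) => 2077-10-19
-- almanac.gapto(d→2077-09-30) => -19
-- almanac.roll(n→86) => 2078-01-13
-- almanac.lunge(n→6) => 2078-07-13
-- almanac.roll(n→-43) => 2078-05-31
-- almanac.markday(d→1909-07-27) => 1909-07-27
-- almanac.weekday() => Tuesday
-- almanac.markday(d→1799-04-05) => 1799-04-05
-- almanac.roll(n→-135) => 1798-11-21
-- almanac.markday(d→2011-12-29) => 2011-12-29
-- almanac.markday(d→1814-05-20) => 1814-05-20


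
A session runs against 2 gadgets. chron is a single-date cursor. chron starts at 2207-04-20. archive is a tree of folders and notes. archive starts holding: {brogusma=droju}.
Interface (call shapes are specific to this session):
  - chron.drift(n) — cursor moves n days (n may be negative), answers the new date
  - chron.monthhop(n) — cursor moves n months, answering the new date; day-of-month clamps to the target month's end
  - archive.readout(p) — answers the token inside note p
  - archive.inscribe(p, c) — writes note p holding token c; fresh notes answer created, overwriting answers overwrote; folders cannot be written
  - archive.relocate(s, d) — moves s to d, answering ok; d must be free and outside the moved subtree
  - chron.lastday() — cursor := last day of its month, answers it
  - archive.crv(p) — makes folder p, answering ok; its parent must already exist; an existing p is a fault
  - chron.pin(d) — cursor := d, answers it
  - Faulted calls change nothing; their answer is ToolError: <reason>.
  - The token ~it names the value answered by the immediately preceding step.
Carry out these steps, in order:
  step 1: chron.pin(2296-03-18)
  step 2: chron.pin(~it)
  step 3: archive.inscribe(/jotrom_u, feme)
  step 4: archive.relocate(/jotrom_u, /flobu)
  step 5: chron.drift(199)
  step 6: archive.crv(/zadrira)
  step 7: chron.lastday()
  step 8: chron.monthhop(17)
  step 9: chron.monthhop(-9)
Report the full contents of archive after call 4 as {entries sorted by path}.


Calling chron.pin on d→2296-03-18, — result: 2296-03-18.
Invoking chron.pin on d→~it, and see 2296-03-18.
I call archive.inscribe on p→/jotrom_u, c→feme, giving created.
I call archive.relocate on s→/jotrom_u, d→/flobu, yielding ok.
I invoke chron.drift on n→199, and observe 2296-10-03.
I try archive.crv on p→/zadrira, and observe ok.
I run chron.lastday, yielding 2296-10-31.
I run chron.monthhop on n→17, and observe 2298-03-31.
Invoking chron.monthhop on n→-9, which returns 2297-06-30.

Answer: {brogusma=droju, flobu=feme}


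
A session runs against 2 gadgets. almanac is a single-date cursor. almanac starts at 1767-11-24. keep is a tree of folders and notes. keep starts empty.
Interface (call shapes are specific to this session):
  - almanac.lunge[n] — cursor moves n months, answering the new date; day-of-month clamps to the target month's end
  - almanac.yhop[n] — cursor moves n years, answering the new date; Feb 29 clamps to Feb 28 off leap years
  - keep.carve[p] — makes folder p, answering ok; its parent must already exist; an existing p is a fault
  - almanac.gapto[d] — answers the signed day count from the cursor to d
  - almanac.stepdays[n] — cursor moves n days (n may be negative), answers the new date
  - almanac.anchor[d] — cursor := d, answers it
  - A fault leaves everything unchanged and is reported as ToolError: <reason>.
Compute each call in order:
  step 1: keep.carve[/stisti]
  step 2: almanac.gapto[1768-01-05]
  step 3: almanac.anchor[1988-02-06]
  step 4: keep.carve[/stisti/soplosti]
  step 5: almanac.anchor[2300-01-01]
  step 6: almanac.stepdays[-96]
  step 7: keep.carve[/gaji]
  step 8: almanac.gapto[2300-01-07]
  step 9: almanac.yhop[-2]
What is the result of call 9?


# 1. keep.carve(/stisti) -> ok
# 2. almanac.gapto(1768-01-05) -> 42
# 3. almanac.anchor(1988-02-06) -> 1988-02-06
# 4. keep.carve(/stisti/soplosti) -> ok
# 5. almanac.anchor(2300-01-01) -> 2300-01-01
# 6. almanac.stepdays(-96) -> 2299-09-27
# 7. keep.carve(/gaji) -> ok
# 8. almanac.gapto(2300-01-07) -> 102
# 9. almanac.yhop(-2) -> 2297-09-27

Answer: 2297-09-27


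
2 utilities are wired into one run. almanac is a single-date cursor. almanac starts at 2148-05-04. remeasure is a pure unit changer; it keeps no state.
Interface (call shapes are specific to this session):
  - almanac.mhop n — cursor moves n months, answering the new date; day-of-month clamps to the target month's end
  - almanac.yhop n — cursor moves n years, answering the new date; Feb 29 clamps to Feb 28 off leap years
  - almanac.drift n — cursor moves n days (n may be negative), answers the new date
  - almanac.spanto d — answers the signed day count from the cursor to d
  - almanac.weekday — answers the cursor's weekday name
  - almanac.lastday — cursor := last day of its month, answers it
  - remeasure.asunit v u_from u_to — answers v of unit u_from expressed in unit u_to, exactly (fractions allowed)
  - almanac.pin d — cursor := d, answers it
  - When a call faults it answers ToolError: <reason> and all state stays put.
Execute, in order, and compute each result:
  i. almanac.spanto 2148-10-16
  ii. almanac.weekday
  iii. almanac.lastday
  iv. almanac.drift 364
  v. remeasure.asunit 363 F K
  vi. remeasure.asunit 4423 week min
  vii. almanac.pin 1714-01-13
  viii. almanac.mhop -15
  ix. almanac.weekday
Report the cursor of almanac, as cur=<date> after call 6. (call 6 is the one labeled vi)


Answer: cur=2149-05-30

Derivation:
[in] spanto d=2148-10-16
  165
[in] weekday
  Saturday
[in] lastday
  2148-05-31
[in] drift n=364
  2149-05-30
[in] asunit v=363 u_from=F u_to=K
  82267/180
[in] asunit v=4423 u_from=week u_to=min
  44583840
[in] pin d=1714-01-13
  1714-01-13
[in] mhop n=-15
  1712-10-13
[in] weekday
  Thursday
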